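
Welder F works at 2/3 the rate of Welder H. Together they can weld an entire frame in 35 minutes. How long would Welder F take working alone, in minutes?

Let Welder H's rate be r; then Welder F's rate is (2/3)r, so together (2/3 + 1)r = (5/3)r = 1/35.
Thus r = 3/175 per minute.
Welder H alone: 175/3 minutes; Welder F alone: 175/2 minutes.

175/2 minutes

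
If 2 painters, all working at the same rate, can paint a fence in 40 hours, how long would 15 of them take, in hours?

16/3 hours

Total work is 2·40 = 80 painter-hours.
With 15 painters: 80/15 = 16/3 hours.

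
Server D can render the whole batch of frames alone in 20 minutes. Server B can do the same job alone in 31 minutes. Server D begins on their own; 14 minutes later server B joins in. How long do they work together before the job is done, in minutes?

In the first 14 minutes server D alone does 14/20 = 7/10 of the job, leaving 3/10.
Once everyone is working, combined rate: 1/20 + 1/31 = (31 + 20)/620 = 51/620 per minute.
Remaining 3/10 at 51/620 per minute takes 62/17 minutes.

62/17 minutes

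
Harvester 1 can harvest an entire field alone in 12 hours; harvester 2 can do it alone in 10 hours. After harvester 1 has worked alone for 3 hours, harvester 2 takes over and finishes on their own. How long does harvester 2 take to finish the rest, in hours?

15/2 hours

In 3 hours harvester 1 does 3/12 = 1/4 of the job, leaving 3/4.
Harvester 2 works at 1/10 per hour, so finishing takes 3/4 ÷ 1/10 = 15/2 hours.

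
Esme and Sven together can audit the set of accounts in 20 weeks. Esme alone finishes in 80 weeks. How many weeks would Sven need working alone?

80/3 weeks

Combined rate is 1/20 per week.
Known contribution: 1/80 per week.
So Sven's rate is 1/20 − 1/80 = 3/80, meaning 80/3 weeks alone.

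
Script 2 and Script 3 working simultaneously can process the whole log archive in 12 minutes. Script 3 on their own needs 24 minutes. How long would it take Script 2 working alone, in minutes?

Combined rate is 1/12 per minute.
Known contribution: 1/24 per minute.
So Script 2's rate is 1/12 − 1/24 = 1/24, meaning 24 minutes alone.

24 minutes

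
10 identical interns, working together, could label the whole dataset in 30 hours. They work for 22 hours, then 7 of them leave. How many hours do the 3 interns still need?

80/3 hours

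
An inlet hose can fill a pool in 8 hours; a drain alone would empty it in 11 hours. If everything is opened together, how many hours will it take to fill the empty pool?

88/3 hours

Net rate = 1/8 − 1/11 = (11 − 8)/88 = 3/88 per hour.
Filling time = 1 ÷ (3/88) = 88/3 hours.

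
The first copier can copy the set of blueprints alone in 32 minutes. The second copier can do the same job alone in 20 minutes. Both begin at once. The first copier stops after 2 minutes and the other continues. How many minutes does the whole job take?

In the first 2 minutes the combined rate is 13/160, so 13/80 of the job is done, leaving 67/80.
After the first copier leaves the rate is 1/20 per minute; the remaining 67/80 takes 67/4 minutes.
Total = 2 + 67/4 = 75/4 minutes.

75/4 minutes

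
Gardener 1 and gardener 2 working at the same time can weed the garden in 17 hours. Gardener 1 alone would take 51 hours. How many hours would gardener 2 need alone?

51/2 hours

Combined rate is 1/17 per hour.
Known contribution: 1/51 per hour.
So gardener 2's rate is 1/17 − 1/51 = 2/51, meaning 51/2 hours alone.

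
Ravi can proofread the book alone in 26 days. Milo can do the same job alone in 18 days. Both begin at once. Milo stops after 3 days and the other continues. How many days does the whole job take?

In the first 3 days the combined rate is 11/117, so 11/39 of the job is done, leaving 28/39.
After Milo leaves the rate is 1/26 per day; the remaining 28/39 takes 56/3 days.
Total = 3 + 56/3 = 65/3 days.

65/3 days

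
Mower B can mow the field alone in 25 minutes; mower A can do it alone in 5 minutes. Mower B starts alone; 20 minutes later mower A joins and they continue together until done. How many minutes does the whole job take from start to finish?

125/6 minutes

In 20 minutes mower B does 20/25 = 4/5 of the job, leaving 1/5.
Mower B and mower A together work at 6/25 per minute, so finishing takes 1/5 ÷ 6/25 = 5/6 minutes.
Total time = 20 + 5/6 = 125/6 minutes.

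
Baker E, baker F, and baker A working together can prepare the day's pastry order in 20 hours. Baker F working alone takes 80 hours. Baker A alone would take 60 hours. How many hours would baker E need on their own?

Combined rate is 1/20 per hour.
Known contribution: 1/80 + 1/60 = (3 + 4)/240 = 7/240 per hour.
So baker E's rate is 1/20 − 7/240 = 1/48, meaning 48 hours alone.

48 hours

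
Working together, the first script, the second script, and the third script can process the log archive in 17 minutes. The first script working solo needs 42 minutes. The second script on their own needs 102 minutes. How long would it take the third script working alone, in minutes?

Combined rate is 1/17 per minute.
Known contribution: 1/42 + 1/102 = (17 + 7)/714 = 24/714 = 4/119 per minute.
So the third script's rate is 1/17 − 4/119 = 3/119, meaning 119/3 minutes alone.

119/3 minutes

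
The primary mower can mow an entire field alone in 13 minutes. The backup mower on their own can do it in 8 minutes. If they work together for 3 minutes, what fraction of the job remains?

Combined rate: 1/13 + 1/8 = (8 + 13)/104 = 21/104 per minute.
In 3 minutes they complete 3·21/104 = 63/104 of the job.
So 41/104 remains.

41/104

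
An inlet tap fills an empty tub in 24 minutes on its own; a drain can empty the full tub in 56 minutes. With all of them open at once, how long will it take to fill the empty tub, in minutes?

42 minutes

Net rate = 1/24 − 1/56 = (7 − 3)/168 = 4/168 = 1/42 per minute.
Filling time = 1 ÷ (1/42) = 42 minutes.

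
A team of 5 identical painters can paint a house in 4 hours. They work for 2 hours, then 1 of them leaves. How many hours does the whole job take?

One painter does 1/20 of the job per hour.
After 2 hours with 5 painters, 1/2 is done (1/2 left).
With 4 painters the rate is 4/20 = 1/5, so the rest takes 1/2 ÷ 1/5 = 5/2 hours.
Total = 2 + 5/2 = 9/2 hours.

9/2 hours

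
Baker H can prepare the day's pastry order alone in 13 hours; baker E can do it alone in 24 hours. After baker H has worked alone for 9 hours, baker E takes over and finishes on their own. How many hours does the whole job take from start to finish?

213/13 hours

In 9 hours baker H does 9/13 of the job, leaving 4/13.
Baker E works at 1/24 per hour, so finishing takes 4/13 ÷ 1/24 = 96/13 hours.
Total time = 9 + 96/13 = 213/13 hours.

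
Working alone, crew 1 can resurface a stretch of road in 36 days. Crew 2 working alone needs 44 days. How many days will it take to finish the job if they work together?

99/5 days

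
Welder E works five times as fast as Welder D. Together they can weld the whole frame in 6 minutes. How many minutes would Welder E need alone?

Let Welder D's rate be r; then Welder E's rate is 5r, so together (5 + 1)r = 6r = 1/6.
Thus r = 1/36 per minute.
Welder D alone: 36 minutes; Welder E alone: 36/5 minutes.

36/5 minutes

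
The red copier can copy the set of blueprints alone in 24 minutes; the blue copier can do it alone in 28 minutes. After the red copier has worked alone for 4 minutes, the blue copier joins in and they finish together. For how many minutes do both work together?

140/13 minutes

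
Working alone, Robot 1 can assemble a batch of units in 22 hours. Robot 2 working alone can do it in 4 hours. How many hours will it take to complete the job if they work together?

Combined rate: 1/22 + 1/4 = (2 + 11)/44 = 13/44 per hour.
Time = 1 ÷ (13/44) = 44/13 hours.

44/13 hours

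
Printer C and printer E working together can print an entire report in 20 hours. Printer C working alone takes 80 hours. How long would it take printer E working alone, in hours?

80/3 hours

Combined rate is 1/20 per hour.
Known contribution: 1/80 per hour.
So printer E's rate is 1/20 − 1/80 = 3/80, meaning 80/3 hours alone.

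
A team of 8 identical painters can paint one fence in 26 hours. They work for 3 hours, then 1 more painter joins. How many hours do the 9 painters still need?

One painter does 1/208 of the job per hour.
After 3 hours with 8 painters, 3/26 is done (23/26 left).
With 9 painters the rate is 9/208, so the rest takes 23/26 ÷ 9/208 = 184/9 hours.

184/9 hours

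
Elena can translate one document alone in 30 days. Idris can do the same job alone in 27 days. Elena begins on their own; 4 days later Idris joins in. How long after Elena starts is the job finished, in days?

In the first 4 days Elena alone does 4/30 = 2/15 of the job, leaving 13/15.
Once everyone is working, combined rate: 1/30 + 1/27 = (9 + 10)/270 = 19/270 per day.
Remaining 13/15 at 19/270 per day takes 234/19 days.
Total from the start = 4 + 234/19 = 310/19 days.

310/19 days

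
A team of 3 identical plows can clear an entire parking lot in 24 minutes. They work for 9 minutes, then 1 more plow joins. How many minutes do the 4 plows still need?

45/4 minutes

One plow does 1/72 of the job per minute.
After 9 minutes with 3 plows, 3/8 is done (5/8 left).
With 4 plows the rate is 4/72 = 1/18, so the rest takes 5/8 ÷ 1/18 = 45/4 minutes.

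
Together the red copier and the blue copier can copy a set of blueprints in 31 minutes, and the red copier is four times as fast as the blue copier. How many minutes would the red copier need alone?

155/4 minutes

Let the blue copier's rate be r; then the red copier's rate is 4r, so together (4 + 1)r = 5r = 1/31.
Thus r = 1/155 per minute.
The blue copier alone: 155 minutes; the red copier alone: 155/4 minutes.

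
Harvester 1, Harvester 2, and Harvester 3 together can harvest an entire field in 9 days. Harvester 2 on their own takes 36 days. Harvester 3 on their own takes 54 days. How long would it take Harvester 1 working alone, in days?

Combined rate is 1/9 per day.
Known contribution: 1/36 + 1/54 = (3 + 2)/108 = 5/108 per day.
So Harvester 1's rate is 1/9 − 5/108 = 7/108, meaning 108/7 days alone.

108/7 days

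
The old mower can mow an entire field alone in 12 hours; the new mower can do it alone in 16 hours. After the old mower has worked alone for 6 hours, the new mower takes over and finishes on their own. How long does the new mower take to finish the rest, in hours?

In 6 hours the old mower does 6/12 = 1/2 of the job, leaving 1/2.
The new mower works at 1/16 per hour, so finishing takes 1/2 ÷ 1/16 = 8 hours.

8 hours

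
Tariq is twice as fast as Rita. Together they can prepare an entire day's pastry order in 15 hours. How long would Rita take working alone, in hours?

Let Rita's rate be r; then Tariq's rate is 2r, so together (2 + 1)r = 3r = 1/15.
Thus r = 1/45 per hour.
Rita alone: 45 hours; Tariq alone: 45/2 hours.

45 hours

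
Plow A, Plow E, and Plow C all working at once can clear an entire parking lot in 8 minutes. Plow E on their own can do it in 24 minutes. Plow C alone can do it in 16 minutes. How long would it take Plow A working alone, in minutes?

Combined rate is 1/8 per minute.
Known contribution: 1/24 + 1/16 = (2 + 3)/48 = 5/48 per minute.
So Plow A's rate is 1/8 − 5/48 = 1/48, meaning 48 minutes alone.

48 minutes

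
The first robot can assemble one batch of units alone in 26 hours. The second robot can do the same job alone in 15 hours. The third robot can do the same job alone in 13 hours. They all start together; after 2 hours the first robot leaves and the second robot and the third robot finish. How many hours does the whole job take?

In the first 2 hours the combined rate is 71/390, so 71/195 of the job is done, leaving 124/195.
After the first robot leaves the rate is 28/195 per hour; the remaining 124/195 takes 31/7 hours.
Total = 2 + 31/7 = 45/7 hours.

45/7 hours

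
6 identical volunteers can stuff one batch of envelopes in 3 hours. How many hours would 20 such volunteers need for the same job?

Total work is 6·3 = 18 volunteer-hours.
With 20 volunteers: 18/20 = 9/10 hours.

9/10 hours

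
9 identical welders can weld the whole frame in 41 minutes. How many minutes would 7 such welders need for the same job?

369/7 minutes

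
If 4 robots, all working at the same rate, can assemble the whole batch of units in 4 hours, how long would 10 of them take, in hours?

8/5 hours

Total work is 4·4 = 16 robot-hours.
With 10 robots: 16/10 = 8/5 hours.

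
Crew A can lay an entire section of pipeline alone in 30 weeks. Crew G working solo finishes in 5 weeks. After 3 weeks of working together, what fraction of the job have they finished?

7/10

Combined rate: 1/30 + 1/5 = (1 + 6)/30 = 7/30 per week.
In 3 weeks they complete 3·7/30 = 7/10 of the job.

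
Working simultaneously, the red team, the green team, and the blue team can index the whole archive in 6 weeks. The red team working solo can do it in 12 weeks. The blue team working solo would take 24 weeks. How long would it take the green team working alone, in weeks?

24 weeks

Combined rate is 1/6 per week.
Known contribution: 1/12 + 1/24 = (2 + 1)/24 = 3/24 = 1/8 per week.
So the green team's rate is 1/6 − 1/8 = 1/24, meaning 24 weeks alone.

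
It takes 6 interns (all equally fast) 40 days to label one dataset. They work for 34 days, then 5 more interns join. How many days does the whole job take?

410/11 days

One intern does 1/240 of the job per day.
After 34 days with 6 interns, 17/20 is done (3/20 left).
With 11 interns the rate is 11/240, so the rest takes 3/20 ÷ 11/240 = 36/11 days.
Total = 34 + 36/11 = 410/11 days.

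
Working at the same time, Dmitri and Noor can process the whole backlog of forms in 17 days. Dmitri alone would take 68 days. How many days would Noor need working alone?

68/3 days

Combined rate is 1/17 per day.
Known contribution: 1/68 per day.
So Noor's rate is 1/17 − 1/68 = 3/68, meaning 68/3 days alone.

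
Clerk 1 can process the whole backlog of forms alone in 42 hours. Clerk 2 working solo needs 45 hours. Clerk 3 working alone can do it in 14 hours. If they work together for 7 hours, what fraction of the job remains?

8/45

Combined rate: 1/42 + 1/45 + 1/14 = (15 + 14 + 45)/630 = 74/630 = 37/315 per hour.
In 7 hours they complete 7·37/315 = 37/45 of the job.
So 8/45 remains.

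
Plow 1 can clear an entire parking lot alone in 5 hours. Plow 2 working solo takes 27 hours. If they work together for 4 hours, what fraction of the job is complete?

128/135

Combined rate: 1/5 + 1/27 = (27 + 5)/135 = 32/135 per hour.
In 4 hours they complete 4·32/135 = 128/135 of the job.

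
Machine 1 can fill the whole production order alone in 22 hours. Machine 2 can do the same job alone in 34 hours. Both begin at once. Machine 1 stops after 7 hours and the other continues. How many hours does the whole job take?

255/11 hours

In the first 7 hours the combined rate is 14/187, so 98/187 of the job is done, leaving 89/187.
After Machine 1 leaves the rate is 1/34 per hour; the remaining 89/187 takes 178/11 hours.
Total = 7 + 178/11 = 255/11 hours.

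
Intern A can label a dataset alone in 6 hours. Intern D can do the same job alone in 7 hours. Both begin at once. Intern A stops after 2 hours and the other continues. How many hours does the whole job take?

14/3 hours

In the first 2 hours the combined rate is 13/42, so 13/21 of the job is done, leaving 8/21.
After intern A leaves the rate is 1/7 per hour; the remaining 8/21 takes 8/3 hours.
Total = 2 + 8/3 = 14/3 hours.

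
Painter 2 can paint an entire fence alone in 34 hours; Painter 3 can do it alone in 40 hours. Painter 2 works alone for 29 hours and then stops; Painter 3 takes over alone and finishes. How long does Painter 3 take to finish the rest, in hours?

In 29 hours Painter 2 does 29/34 of the job, leaving 5/34.
Painter 3 works at 1/40 per hour, so finishing takes 5/34 ÷ 1/40 = 100/17 hours.

100/17 hours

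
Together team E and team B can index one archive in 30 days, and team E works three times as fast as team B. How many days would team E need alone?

Let team B's rate be r; then team E's rate is 3r, so together (3 + 1)r = 4r = 1/30.
Thus r = 1/120 per day.
Team B alone: 120 days; team E alone: 40 days.

40 days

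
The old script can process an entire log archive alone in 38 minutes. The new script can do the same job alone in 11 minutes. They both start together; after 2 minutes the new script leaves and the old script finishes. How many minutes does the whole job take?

342/11 minutes

In the first 2 minutes the combined rate is 49/418, so 49/209 of the job is done, leaving 160/209.
After the new script leaves the rate is 1/38 per minute; the remaining 160/209 takes 320/11 minutes.
Total = 2 + 320/11 = 342/11 minutes.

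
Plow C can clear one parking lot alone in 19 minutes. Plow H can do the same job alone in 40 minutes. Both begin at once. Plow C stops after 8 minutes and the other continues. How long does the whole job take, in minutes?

In the first 8 minutes the combined rate is 59/760, so 59/95 of the job is done, leaving 36/95.
After plow C leaves the rate is 1/40 per minute; the remaining 36/95 takes 288/19 minutes.
Total = 8 + 288/19 = 440/19 minutes.

440/19 minutes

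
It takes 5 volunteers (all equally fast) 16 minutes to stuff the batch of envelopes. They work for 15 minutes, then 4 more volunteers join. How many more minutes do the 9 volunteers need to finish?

One volunteer does 1/80 of the job per minute.
After 15 minutes with 5 volunteers, 15/16 is done (1/16 left).
With 9 volunteers the rate is 9/80, so the rest takes 1/16 ÷ 9/80 = 5/9 minutes.

5/9 minutes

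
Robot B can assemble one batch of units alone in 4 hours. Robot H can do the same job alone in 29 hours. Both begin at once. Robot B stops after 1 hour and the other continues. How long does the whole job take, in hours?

87/4 hours

In the first 1 hour the combined rate is 33/116, so 33/116 of the job is done, leaving 83/116.
After robot B leaves the rate is 1/29 per hour; the remaining 83/116 takes 83/4 hours.
Total = 1 + 83/4 = 87/4 hours.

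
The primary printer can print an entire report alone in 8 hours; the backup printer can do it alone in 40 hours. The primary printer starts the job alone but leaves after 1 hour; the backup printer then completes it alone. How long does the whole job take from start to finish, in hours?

In 1 hour the primary printer does 1/8 of the job, leaving 7/8.
The backup printer works at 1/40 per hour, so finishing takes 7/8 ÷ 1/40 = 35 hours.
Total time = 1 + 35 = 36 hours.

36 hours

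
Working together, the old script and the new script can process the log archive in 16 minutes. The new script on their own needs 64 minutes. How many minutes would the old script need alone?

Combined rate is 1/16 per minute.
Known contribution: 1/64 per minute.
So the old script's rate is 1/16 − 1/64 = 3/64, meaning 64/3 minutes alone.

64/3 minutes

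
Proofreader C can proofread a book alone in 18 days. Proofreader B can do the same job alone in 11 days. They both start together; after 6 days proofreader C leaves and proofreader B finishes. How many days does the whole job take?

In the first 6 days the combined rate is 29/198, so 29/33 of the job is done, leaving 4/33.
After proofreader C leaves the rate is 1/11 per day; the remaining 4/33 takes 4/3 days.
Total = 6 + 4/3 = 22/3 days.

22/3 days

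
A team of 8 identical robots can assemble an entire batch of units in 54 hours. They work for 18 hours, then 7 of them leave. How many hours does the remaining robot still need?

One robot does 1/432 of the job per hour.
After 18 hours with 8 robots, 1/3 is done (2/3 left).
With 1 robot the rate is 1/432, so the rest takes 2/3 ÷ 1/432 = 288 hours.

288 hours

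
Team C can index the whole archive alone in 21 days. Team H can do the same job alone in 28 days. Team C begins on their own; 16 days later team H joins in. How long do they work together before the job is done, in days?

20/7 days

In the first 16 days team C alone does 16/21 of the job, leaving 5/21.
Once everyone is working, combined rate: 1/21 + 1/28 = (4 + 3)/84 = 7/84 = 1/12 per day.
Remaining 5/21 at 1/12 per day takes 20/7 days.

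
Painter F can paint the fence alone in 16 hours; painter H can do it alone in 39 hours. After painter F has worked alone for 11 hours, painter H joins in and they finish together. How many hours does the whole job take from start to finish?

160/11 hours

In 11 hours painter F does 11/16 of the job, leaving 5/16.
Painter F and painter H together work at 55/624 per hour, so finishing takes 5/16 ÷ 55/624 = 39/11 hours.
Total time = 11 + 39/11 = 160/11 hours.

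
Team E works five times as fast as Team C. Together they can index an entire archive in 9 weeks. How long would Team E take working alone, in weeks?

54/5 weeks

Let Team C's rate be r; then Team E's rate is 5r, so together (5 + 1)r = 6r = 1/9.
Thus r = 1/54 per week.
Team C alone: 54 weeks; Team E alone: 54/5 weeks.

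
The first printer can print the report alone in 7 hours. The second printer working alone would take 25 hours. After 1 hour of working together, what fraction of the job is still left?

143/175

Combined rate: 1/7 + 1/25 = (25 + 7)/175 = 32/175 per hour.
In 1 hour they complete 1·32/175 = 32/175 of the job.
So 143/175 remains.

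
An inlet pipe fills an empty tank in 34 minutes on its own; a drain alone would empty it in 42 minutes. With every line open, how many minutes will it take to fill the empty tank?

Net rate = 1/34 − 1/42 = (21 − 17)/714 = 4/714 = 2/357 per minute.
Filling time = 1 ÷ (2/357) = 357/2 minutes.

357/2 minutes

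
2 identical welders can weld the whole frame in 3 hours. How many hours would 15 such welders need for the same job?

Total work is 2·3 = 6 welder-hours.
With 15 welders: 6/15 = 2/5 hours.

2/5 hours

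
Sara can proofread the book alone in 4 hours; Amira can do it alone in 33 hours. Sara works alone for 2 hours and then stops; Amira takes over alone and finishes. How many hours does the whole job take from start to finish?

37/2 hours

In 2 hours Sara does 2/4 = 1/2 of the job, leaving 1/2.
Amira works at 1/33 per hour, so finishing takes 1/2 ÷ 1/33 = 33/2 hours.
Total time = 2 + 33/2 = 37/2 hours.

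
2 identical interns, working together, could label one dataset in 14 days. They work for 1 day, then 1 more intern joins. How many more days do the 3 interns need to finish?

One intern does 1/28 of the job per day.
After 1 day with 2 interns, 1/14 is done (13/14 left).
With 3 interns the rate is 3/28, so the rest takes 13/14 ÷ 3/28 = 26/3 days.

26/3 days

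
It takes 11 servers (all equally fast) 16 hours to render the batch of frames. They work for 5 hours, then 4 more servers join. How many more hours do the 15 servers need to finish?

One server does 1/176 of the job per hour.
After 5 hours with 11 servers, 5/16 is done (11/16 left).
With 15 servers the rate is 15/176, so the rest takes 11/16 ÷ 15/176 = 121/15 hours.

121/15 hours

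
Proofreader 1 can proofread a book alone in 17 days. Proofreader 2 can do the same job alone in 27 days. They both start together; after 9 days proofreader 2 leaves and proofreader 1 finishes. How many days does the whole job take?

34/3 days

In the first 9 days the combined rate is 44/459, so 44/51 of the job is done, leaving 7/51.
After proofreader 2 leaves the rate is 1/17 per day; the remaining 7/51 takes 7/3 days.
Total = 9 + 7/3 = 34/3 days.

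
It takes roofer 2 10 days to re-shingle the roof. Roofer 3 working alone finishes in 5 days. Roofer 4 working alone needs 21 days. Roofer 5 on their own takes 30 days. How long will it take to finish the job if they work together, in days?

Combined rate: 1/10 + 1/5 + 1/21 + 1/30 = (21 + 42 + 10 + 7)/210 = 80/210 = 8/21 per day.
Time = 1 ÷ (8/21) = 21/8 days.

21/8 days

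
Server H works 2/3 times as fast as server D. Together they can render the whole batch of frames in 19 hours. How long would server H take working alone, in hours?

Let server D's rate be r; then server H's rate is (2/3)r, so together (2/3 + 1)r = (5/3)r = 1/19.
Thus r = 3/95 per hour.
Server D alone: 95/3 hours; server H alone: 95/2 hours.

95/2 hours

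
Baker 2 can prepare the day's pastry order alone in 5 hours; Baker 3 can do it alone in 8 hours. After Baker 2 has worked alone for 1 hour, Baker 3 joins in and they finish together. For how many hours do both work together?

In 1 hour Baker 2 does 1/5 of the job, leaving 4/5.
Baker 2 and Baker 3 together work at 13/40 per hour, so finishing takes 4/5 ÷ 13/40 = 32/13 hours.

32/13 hours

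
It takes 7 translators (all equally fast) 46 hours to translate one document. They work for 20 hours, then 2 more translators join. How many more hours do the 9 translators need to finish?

182/9 hours

One translator does 1/322 of the job per hour.
After 20 hours with 7 translators, 10/23 is done (13/23 left).
With 9 translators the rate is 9/322, so the rest takes 13/23 ÷ 9/322 = 182/9 hours.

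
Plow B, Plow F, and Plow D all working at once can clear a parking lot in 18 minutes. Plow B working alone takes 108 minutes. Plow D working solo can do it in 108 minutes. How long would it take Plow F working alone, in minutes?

Combined rate is 1/18 per minute.
Known contribution: 1/108 + 1/108 = (1 + 1)/108 = 2/108 = 1/54 per minute.
So Plow F's rate is 1/18 − 1/54 = 1/27, meaning 27 minutes alone.

27 minutes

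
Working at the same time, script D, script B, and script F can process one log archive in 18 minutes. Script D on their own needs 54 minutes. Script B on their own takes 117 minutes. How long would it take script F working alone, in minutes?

Combined rate is 1/18 per minute.
Known contribution: 1/54 + 1/117 = (13 + 6)/702 = 19/702 per minute.
So script F's rate is 1/18 − 19/702 = 10/351, meaning 351/10 minutes alone.

351/10 minutes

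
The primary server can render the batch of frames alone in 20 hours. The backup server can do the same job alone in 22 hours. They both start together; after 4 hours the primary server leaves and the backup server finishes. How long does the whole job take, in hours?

In the first 4 hours the combined rate is 21/220, so 21/55 of the job is done, leaving 34/55.
After the primary server leaves the rate is 1/22 per hour; the remaining 34/55 takes 68/5 hours.
Total = 4 + 68/5 = 88/5 hours.

88/5 hours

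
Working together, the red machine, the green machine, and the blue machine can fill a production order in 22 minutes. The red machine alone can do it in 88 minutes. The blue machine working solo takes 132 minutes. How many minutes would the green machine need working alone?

264/7 minutes

Combined rate is 1/22 per minute.
Known contribution: 1/88 + 1/132 = (3 + 2)/264 = 5/264 per minute.
So the green machine's rate is 1/22 − 5/264 = 7/264, meaning 264/7 minutes alone.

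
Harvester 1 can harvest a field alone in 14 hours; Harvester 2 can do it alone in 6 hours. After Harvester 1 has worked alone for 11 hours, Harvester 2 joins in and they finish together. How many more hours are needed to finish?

9/10 hours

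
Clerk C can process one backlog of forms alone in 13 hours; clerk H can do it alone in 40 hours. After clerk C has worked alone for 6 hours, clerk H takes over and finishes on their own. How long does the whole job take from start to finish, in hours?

358/13 hours

In 6 hours clerk C does 6/13 of the job, leaving 7/13.
Clerk H works at 1/40 per hour, so finishing takes 7/13 ÷ 1/40 = 280/13 hours.
Total time = 6 + 280/13 = 358/13 hours.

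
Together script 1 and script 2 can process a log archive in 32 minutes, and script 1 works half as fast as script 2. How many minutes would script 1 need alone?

96 minutes

Let script 2's rate be r; then script 1's rate is (1/2)r, so together (1/2 + 1)r = (3/2)r = 1/32.
Thus r = 1/48 per minute.
Script 2 alone: 48 minutes; script 1 alone: 96 minutes.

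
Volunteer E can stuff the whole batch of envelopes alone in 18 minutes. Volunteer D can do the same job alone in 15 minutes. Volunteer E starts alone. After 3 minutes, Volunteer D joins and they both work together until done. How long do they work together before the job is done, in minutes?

In the first 3 minutes Volunteer E alone does 3/18 = 1/6 of the job, leaving 5/6.
Once everyone is working, combined rate: 1/18 + 1/15 = (5 + 6)/90 = 11/90 per minute.
Remaining 5/6 at 11/90 per minute takes 75/11 minutes.

75/11 minutes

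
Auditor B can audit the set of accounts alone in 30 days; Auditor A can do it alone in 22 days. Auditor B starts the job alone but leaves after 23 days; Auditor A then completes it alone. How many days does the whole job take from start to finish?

422/15 days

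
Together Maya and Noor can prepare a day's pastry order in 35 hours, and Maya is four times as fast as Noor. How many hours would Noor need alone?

175 hours

Let Noor's rate be r; then Maya's rate is 4r, so together (4 + 1)r = 5r = 1/35.
Thus r = 1/175 per hour.
Noor alone: 175 hours; Maya alone: 175/4 hours.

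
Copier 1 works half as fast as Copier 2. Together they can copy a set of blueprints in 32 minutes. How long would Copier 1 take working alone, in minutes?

Let Copier 2's rate be r; then Copier 1's rate is (1/2)r, so together (1/2 + 1)r = (3/2)r = 1/32.
Thus r = 1/48 per minute.
Copier 2 alone: 48 minutes; Copier 1 alone: 96 minutes.

96 minutes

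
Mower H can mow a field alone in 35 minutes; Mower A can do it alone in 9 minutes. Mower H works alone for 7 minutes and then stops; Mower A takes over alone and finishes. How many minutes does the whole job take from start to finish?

71/5 minutes

In 7 minutes Mower H does 7/35 = 1/5 of the job, leaving 4/5.
Mower A works at 1/9 per minute, so finishing takes 4/5 ÷ 1/9 = 36/5 minutes.
Total time = 7 + 36/5 = 71/5 minutes.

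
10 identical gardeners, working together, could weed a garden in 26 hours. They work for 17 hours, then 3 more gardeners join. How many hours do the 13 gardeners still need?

One gardener does 1/260 of the job per hour.
After 17 hours with 10 gardeners, 17/26 is done (9/26 left).
With 13 gardeners the rate is 13/260 = 1/20, so the rest takes 9/26 ÷ 1/20 = 90/13 hours.

90/13 hours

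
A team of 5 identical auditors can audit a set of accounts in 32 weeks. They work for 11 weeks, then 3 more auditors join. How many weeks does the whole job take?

193/8 weeks

One auditor does 1/160 of the job per week.
After 11 weeks with 5 auditors, 11/32 is done (21/32 left).
With 8 auditors the rate is 8/160 = 1/20, so the rest takes 21/32 ÷ 1/20 = 105/8 weeks.
Total = 11 + 105/8 = 193/8 weeks.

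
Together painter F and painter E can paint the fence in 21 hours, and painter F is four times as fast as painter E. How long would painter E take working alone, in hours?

105 hours

Let painter E's rate be r; then painter F's rate is 4r, so together (4 + 1)r = 5r = 1/21.
Thus r = 1/105 per hour.
Painter E alone: 105 hours; painter F alone: 105/4 hours.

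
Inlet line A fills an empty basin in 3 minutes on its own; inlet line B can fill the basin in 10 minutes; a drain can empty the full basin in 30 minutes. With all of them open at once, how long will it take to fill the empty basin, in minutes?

5/2 minutes

Net rate = 1/3 + 1/10 − 1/30 = (10 + 3 − 1)/30 = 12/30 = 2/5 per minute.
Filling time = 1 ÷ (2/5) = 5/2 minutes.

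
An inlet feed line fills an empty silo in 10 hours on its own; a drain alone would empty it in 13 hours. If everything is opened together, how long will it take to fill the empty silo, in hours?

Net rate = 1/10 − 1/13 = (13 − 10)/130 = 3/130 per hour.
Filling time = 1 ÷ (3/130) = 130/3 hours.

130/3 hours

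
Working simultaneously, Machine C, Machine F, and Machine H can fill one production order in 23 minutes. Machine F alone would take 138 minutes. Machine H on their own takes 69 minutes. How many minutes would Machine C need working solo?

Combined rate is 1/23 per minute.
Known contribution: 1/138 + 1/69 = (1 + 2)/138 = 3/138 = 1/46 per minute.
So Machine C's rate is 1/23 − 1/46 = 1/46, meaning 46 minutes alone.

46 minutes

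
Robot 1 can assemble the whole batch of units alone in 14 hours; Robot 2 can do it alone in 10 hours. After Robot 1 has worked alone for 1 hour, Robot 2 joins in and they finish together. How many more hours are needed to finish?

In 1 hour Robot 1 does 1/14 of the job, leaving 13/14.
Robot 1 and Robot 2 together work at 6/35 per hour, so finishing takes 13/14 ÷ 6/35 = 65/12 hours.

65/12 hours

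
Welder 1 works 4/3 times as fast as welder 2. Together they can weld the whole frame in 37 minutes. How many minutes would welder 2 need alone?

259/3 minutes

Let welder 2's rate be r; then welder 1's rate is (4/3)r, so together (4/3 + 1)r = (7/3)r = 1/37.
Thus r = 3/259 per minute.
Welder 2 alone: 259/3 minutes; welder 1 alone: 259/4 minutes.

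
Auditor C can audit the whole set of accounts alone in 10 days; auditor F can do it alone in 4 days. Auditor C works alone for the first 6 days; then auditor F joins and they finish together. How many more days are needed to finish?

In 6 days auditor C does 6/10 = 3/5 of the job, leaving 2/5.
Auditor C and auditor F together work at 7/20 per day, so finishing takes 2/5 ÷ 7/20 = 8/7 days.

8/7 days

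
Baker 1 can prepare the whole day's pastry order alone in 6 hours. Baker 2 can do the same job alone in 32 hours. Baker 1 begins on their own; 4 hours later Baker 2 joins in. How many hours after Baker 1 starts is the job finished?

In the first 4 hours Baker 1 alone does 4/6 = 2/3 of the job, leaving 1/3.
Once everyone is working, combined rate: 1/6 + 1/32 = (16 + 3)/96 = 19/96 per hour.
Remaining 1/3 at 19/96 per hour takes 32/19 hours.
Total from the start = 4 + 32/19 = 108/19 hours.

108/19 hours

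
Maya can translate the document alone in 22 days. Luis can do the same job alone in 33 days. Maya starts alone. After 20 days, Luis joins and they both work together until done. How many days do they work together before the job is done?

In the first 20 days Maya alone does 20/22 = 10/11 of the job, leaving 1/11.
Once everyone is working, combined rate: 1/22 + 1/33 = (3 + 2)/66 = 5/66 per day.
Remaining 1/11 at 5/66 per day takes 6/5 days.

6/5 days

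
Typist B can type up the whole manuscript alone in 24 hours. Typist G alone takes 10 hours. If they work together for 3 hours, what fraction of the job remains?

23/40

Combined rate: 1/24 + 1/10 = (5 + 12)/120 = 17/120 per hour.
In 3 hours they complete 3·17/120 = 17/40 of the job.
So 23/40 remains.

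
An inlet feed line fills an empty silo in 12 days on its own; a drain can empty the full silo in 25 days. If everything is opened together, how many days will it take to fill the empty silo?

300/13 days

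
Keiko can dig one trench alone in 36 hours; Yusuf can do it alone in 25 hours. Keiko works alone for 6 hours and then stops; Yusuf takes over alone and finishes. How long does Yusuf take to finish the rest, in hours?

In 6 hours Keiko does 6/36 = 1/6 of the job, leaving 5/6.
Yusuf works at 1/25 per hour, so finishing takes 5/6 ÷ 1/25 = 125/6 hours.

125/6 hours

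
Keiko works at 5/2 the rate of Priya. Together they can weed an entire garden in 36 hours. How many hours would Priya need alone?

126 hours

Let Priya's rate be r; then Keiko's rate is (5/2)r, so together (5/2 + 1)r = (7/2)r = 1/36.
Thus r = 1/126 per hour.
Priya alone: 126 hours; Keiko alone: 252/5 hours.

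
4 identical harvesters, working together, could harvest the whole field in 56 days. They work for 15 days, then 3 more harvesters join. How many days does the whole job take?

One harvester does 1/224 of the job per day.
After 15 days with 4 harvesters, 15/56 is done (41/56 left).
With 7 harvesters the rate is 7/224 = 1/32, so the rest takes 41/56 ÷ 1/32 = 164/7 days.
Total = 15 + 164/7 = 269/7 days.

269/7 days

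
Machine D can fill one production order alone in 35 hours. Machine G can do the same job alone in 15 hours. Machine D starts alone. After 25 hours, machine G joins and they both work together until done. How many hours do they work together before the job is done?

In the first 25 hours machine D alone does 25/35 = 5/7 of the job, leaving 2/7.
Once everyone is working, combined rate: 1/35 + 1/15 = (3 + 7)/105 = 10/105 = 2/21 per hour.
Remaining 2/7 at 2/21 per hour takes 3 hours.

3 hours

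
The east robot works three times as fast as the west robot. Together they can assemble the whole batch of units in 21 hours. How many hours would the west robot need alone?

84 hours

Let the west robot's rate be r; then the east robot's rate is 3r, so together (3 + 1)r = 4r = 1/21.
Thus r = 1/84 per hour.
The west robot alone: 84 hours; the east robot alone: 28 hours.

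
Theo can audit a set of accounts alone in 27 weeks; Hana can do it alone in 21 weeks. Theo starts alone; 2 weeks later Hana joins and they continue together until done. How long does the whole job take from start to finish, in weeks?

In 2 weeks Theo does 2/27 of the job, leaving 25/27.
Theo and Hana together work at 16/189 per week, so finishing takes 25/27 ÷ 16/189 = 175/16 weeks.
Total time = 2 + 175/16 = 207/16 weeks.

207/16 weeks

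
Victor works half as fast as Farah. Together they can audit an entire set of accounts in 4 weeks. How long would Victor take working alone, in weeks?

12 weeks

Let Farah's rate be r; then Victor's rate is (1/2)r, so together (1/2 + 1)r = (3/2)r = 1/4.
Thus r = 1/6 per week.
Farah alone: 6 weeks; Victor alone: 12 weeks.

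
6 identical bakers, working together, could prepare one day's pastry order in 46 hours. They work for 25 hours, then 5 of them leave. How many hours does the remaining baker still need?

One baker does 1/276 of the job per hour.
After 25 hours with 6 bakers, 25/46 is done (21/46 left).
With 1 baker the rate is 1/276, so the rest takes 21/46 ÷ 1/276 = 126 hours.

126 hours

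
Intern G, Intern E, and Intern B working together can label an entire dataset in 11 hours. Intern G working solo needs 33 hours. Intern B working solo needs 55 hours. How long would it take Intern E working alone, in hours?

165/7 hours

Combined rate is 1/11 per hour.
Known contribution: 1/33 + 1/55 = (5 + 3)/165 = 8/165 per hour.
So Intern E's rate is 1/11 − 8/165 = 7/165, meaning 165/7 hours alone.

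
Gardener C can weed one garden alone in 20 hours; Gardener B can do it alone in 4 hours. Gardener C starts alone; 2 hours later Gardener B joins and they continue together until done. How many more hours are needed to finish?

In 2 hours Gardener C does 2/20 = 1/10 of the job, leaving 9/10.
Gardener C and Gardener B together work at 3/10 per hour, so finishing takes 9/10 ÷ 3/10 = 3 hours.

3 hours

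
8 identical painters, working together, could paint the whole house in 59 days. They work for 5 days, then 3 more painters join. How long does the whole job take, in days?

One painter does 1/472 of the job per day.
After 5 days with 8 painters, 5/59 is done (54/59 left).
With 11 painters the rate is 11/472, so the rest takes 54/59 ÷ 11/472 = 432/11 days.
Total = 5 + 432/11 = 487/11 days.

487/11 days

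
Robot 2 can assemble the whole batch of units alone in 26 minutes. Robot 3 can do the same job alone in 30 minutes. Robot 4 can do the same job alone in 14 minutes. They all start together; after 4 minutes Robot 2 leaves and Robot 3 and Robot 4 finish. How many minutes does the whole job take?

105/13 minutes

In the first 4 minutes the combined rate is 391/2730, so 782/1365 of the job is done, leaving 583/1365.
After Robot 2 leaves the rate is 11/105 per minute; the remaining 583/1365 takes 53/13 minutes.
Total = 4 + 53/13 = 105/13 minutes.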